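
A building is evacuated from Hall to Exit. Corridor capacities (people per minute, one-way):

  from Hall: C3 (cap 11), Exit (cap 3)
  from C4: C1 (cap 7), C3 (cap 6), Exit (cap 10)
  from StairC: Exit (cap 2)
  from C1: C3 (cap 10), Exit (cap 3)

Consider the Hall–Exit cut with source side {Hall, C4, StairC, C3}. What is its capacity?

22

Edges leaving {Hall, C4, StairC, C3}: Hall→Exit (3), C4→C1 (7), C4→Exit (10), StairC→Exit (2).
Cut capacity = 3 + 7 + 10 + 2 = 22.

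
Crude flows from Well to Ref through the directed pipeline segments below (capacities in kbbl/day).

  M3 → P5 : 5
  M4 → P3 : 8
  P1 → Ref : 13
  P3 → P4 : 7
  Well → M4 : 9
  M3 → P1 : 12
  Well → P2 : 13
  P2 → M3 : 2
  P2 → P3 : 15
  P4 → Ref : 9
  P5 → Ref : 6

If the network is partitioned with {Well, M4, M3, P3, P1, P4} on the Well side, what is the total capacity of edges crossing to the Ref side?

40

Edges leaving {Well, M4, M3, P3, P1, P4}: Well→P2 (13), M3→P5 (5), P1→Ref (13), P4→Ref (9).
Cut capacity = 13 + 5 + 13 + 9 = 40.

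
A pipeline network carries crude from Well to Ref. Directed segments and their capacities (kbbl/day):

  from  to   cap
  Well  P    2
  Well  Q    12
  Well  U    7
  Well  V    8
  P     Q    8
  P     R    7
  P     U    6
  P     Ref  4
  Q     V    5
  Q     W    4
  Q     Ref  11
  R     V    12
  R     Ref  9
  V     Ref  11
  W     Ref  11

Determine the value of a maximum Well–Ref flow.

22

Augment Well→P→Ref: bottleneck 2, flow now 2.
Augment Well→Q→Ref: bottleneck 11, flow now 13.
Augment Well→V→Ref: bottleneck 8, flow now 21.
Augment Well→Q→V→Ref: bottleneck 1, flow now 22.
No augmenting path remains; maximum flow = 22.
In the residual graph, reachable from Well: {Well, U}.
Min-cut edges: Well→P (2), Well→Q (12), Well→V (8); capacity 2 + 12 + 8 = 22.
This cut is saturated, so no flow can exceed 22.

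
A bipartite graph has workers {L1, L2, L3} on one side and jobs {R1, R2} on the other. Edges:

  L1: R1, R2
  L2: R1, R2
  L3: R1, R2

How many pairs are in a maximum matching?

2

Unit-capacity flow: source→left, listed edges, right→sink; max matching = max flow.
Augmenting path L1→R1 (+1); matched 1.
Augmenting path L2→R2 (+1); matched 2.
No augmenting path remains; maximum matching = 2.
König certificate: {R1, R2} is a vertex cover of size 2 (every listed pair touches it), so no matching can be larger.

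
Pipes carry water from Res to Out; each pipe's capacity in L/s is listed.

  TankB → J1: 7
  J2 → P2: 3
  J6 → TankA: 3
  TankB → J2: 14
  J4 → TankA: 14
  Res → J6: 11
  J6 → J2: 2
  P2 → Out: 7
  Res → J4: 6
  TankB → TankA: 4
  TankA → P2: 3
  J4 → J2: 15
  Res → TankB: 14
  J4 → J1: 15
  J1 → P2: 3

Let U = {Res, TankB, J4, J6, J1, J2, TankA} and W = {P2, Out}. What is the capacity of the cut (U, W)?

9

Edges leaving {Res, TankB, J4, J6, J1, J2, TankA}: J1→P2 (3), J2→P2 (3), TankA→P2 (3).
Cut capacity = 3 + 3 + 3 = 9.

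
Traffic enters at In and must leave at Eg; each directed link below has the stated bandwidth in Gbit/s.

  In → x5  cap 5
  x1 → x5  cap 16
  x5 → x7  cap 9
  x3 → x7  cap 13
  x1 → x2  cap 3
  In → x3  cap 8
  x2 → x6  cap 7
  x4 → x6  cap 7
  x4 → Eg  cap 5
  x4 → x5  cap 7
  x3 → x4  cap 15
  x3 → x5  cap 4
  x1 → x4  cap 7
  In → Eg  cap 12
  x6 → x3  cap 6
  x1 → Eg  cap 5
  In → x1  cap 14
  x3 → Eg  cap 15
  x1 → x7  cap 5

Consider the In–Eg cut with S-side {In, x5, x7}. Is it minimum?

Yes — it is a minimum cut (capacity 34).

Given cut capacity: 14 + 8 + 12 = 34.
Augment In→Eg: bottleneck 12, flow now 12.
Augment In→x1→Eg: bottleneck 5, flow now 17.
Augment In→x3→Eg: bottleneck 8, flow now 25.
Augment In→x1→x4→Eg: bottleneck 5, flow now 30.
Augment In→x1→x2→x6→x3→Eg: bottleneck 3, flow now 33.
Augment In→x1→x4→x6→x3→Eg: bottleneck 1, flow now 34.
No augmenting path remains; maximum flow = 34.
Cut capacity 34 equals the max flow, so it is a minimum cut.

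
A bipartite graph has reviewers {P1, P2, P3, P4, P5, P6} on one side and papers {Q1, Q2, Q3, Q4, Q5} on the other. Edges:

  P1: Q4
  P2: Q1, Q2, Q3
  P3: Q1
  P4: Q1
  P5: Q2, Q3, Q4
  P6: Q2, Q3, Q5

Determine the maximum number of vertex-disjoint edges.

5

Unit-capacity flow: source→left, listed edges, right→sink; max matching = max flow.
Augmenting path P1→Q4 (+1); matched 1.
Augmenting path P2→Q1 (+1); matched 2.
Augmenting path P5→Q2 (+1); matched 3.
Augmenting path P6→Q3 (+1); matched 4.
Augmenting path P3→Q1→P2→Q3→P6→Q5 (+1); matched 5.
No augmenting path remains; maximum matching = 5.
König certificate: {P1, P2, P5, P6, Q1} is a vertex cover of size 5 (every listed pair touches it), so no matching can be larger.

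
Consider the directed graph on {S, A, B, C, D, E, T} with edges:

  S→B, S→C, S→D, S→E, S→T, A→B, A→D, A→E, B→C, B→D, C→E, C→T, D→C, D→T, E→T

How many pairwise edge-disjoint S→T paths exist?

Assign every edge capacity 1; by Menger, the answer equals the max flow.
Path S→T (+1); total 1.
Path S→C→T (+1); total 2.
Path S→D→T (+1); total 3.
Path S→E→T (+1); total 4.
No residual S→T path; max flow = 4.
Certifying cut of size 4: {C→T, D→T, E→T, S→T}.

4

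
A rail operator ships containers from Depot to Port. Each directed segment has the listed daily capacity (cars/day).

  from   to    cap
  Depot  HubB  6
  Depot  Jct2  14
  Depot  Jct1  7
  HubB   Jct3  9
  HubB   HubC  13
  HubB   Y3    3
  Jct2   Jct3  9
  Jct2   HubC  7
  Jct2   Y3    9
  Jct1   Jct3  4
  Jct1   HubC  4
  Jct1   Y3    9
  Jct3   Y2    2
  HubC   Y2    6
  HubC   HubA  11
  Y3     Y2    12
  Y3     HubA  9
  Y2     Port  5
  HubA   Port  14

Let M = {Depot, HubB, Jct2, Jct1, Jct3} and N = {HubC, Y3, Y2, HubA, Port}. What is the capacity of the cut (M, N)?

47

Edges leaving {Depot, HubB, Jct2, Jct1, Jct3}: HubB→HubC (13), HubB→Y3 (3), Jct2→HubC (7), Jct2→Y3 (9), Jct1→HubC (4), Jct1→Y3 (9), Jct3→Y2 (2).
Cut capacity = 13 + 3 + 7 + 9 + 4 + 9 + 2 = 47.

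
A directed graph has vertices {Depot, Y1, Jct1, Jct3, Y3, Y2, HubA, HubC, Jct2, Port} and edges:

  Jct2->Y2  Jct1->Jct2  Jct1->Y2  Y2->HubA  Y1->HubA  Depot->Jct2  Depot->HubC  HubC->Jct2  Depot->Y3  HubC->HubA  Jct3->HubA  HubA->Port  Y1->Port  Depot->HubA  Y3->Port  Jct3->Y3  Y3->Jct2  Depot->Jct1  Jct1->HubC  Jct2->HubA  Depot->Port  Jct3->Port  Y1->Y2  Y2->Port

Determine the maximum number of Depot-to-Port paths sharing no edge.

Assign every edge capacity 1; by Menger, the answer equals the max flow.
Path Depot→Port (+1); total 1.
Path Depot→Y3→Port (+1); total 2.
Path Depot→HubA→Port (+1); total 3.
Path Depot→Jct1→Y2→Port (+1); total 4.
No residual Depot→Port path; max flow = 4.
Certifying cut of size 4: {Depot→Port, Depot→Y3, HubA→Port, Y2→Port}.

4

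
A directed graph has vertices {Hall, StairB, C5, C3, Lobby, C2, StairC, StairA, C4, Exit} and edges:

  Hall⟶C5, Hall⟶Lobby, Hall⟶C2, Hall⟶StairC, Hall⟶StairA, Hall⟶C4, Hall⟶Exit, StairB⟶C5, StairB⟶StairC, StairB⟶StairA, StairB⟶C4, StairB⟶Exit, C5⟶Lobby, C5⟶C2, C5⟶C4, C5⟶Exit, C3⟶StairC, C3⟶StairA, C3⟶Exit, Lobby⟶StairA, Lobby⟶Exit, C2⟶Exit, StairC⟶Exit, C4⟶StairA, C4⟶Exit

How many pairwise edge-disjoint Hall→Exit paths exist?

Assign every edge capacity 1; by Menger, the answer equals the max flow.
Path Hall→Exit (+1); total 1.
Path Hall→C5→Exit (+1); total 2.
Path Hall→Lobby→Exit (+1); total 3.
Path Hall→C2→Exit (+1); total 4.
Path Hall→StairC→Exit (+1); total 5.
Path Hall→C4→Exit (+1); total 6.
No residual Hall→Exit path; max flow = 6.
Certifying cut of size 6: {Hall→C2, Hall→C4, Hall→C5, Hall→Exit, Hall→Lobby, Hall→StairC}.

6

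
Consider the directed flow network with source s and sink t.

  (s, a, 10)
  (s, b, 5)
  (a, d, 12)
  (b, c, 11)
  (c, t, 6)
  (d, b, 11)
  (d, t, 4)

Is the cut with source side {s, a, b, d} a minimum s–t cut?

No — its capacity is 15, but the minimum cut has capacity 10.

Given cut capacity: 11 + 4 = 15.
Augment s→a→d→t: bottleneck 4, flow now 4.
Augment s→b→c→t: bottleneck 5, flow now 9.
Augment s→a→d→b→c→t: bottleneck 1, flow now 10.
No augmenting path remains; maximum flow = 10.
In the residual graph, reachable from s: {s, a, b, c, d}.
Min-cut edges: c→t (6), d→t (4); capacity 6 + 4 = 10.
Cut capacity 15 exceeds the max flow 10, so it is not minimum.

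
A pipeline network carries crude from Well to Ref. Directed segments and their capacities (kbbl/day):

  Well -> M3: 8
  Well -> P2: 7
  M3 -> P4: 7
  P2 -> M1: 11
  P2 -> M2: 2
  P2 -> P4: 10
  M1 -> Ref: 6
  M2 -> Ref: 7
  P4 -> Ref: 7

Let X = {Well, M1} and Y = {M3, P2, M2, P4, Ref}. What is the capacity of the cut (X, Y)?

Edges leaving {Well, M1}: Well→M3 (8), Well→P2 (7), M1→Ref (6).
Cut capacity = 8 + 7 + 6 = 21.

21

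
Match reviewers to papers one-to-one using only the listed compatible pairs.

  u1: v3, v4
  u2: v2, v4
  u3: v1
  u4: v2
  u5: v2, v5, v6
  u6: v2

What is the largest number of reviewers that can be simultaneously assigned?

Unit-capacity flow: source→left, listed edges, right→sink; max matching = max flow.
Augmenting path u1→v3 (+1); matched 1.
Augmenting path u2→v2 (+1); matched 2.
Augmenting path u3→v1 (+1); matched 3.
Augmenting path u5→v5 (+1); matched 4.
Augmenting path u4→v2→u2→v4 (+1); matched 5.
No augmenting path remains; maximum matching = 5.
König certificate: {u1, u2, u3, u5, v2} is a vertex cover of size 5 (every listed pair touches it), so no matching can be larger.

5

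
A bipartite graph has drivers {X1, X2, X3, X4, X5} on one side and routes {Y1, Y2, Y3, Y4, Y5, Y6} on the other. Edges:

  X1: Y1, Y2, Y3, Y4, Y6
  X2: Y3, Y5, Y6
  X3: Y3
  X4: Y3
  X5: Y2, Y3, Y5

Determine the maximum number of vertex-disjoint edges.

Unit-capacity flow: source→left, listed edges, right→sink; max matching = max flow.
Augmenting path X1→Y1 (+1); matched 1.
Augmenting path X2→Y3 (+1); matched 2.
Augmenting path X5→Y2 (+1); matched 3.
Augmenting path X3→Y3→X2→Y5 (+1); matched 4.
No augmenting path remains; maximum matching = 4.
König certificate: {X1, X2, X5, Y3} is a vertex cover of size 4 (every listed pair touches it), so no matching can be larger.

4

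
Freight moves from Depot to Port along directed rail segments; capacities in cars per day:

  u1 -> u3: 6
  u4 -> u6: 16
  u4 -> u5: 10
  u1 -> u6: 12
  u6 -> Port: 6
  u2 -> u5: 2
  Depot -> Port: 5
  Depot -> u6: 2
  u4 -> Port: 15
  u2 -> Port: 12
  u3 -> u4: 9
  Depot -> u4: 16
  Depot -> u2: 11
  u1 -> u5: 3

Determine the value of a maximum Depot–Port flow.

34

Augment Depot→Port: bottleneck 5, flow now 5.
Augment Depot→u2→Port: bottleneck 11, flow now 16.
Augment Depot→u4→Port: bottleneck 15, flow now 31.
Augment Depot→u6→Port: bottleneck 2, flow now 33.
Augment Depot→u4→u6→Port: bottleneck 1, flow now 34.
No augmenting path remains; maximum flow = 34.
In the residual graph, reachable from Depot: {Depot}.
Min-cut edges: Depot→u2 (11), Depot→u4 (16), Depot→u6 (2), Depot→Port (5); capacity 11 + 16 + 2 + 5 = 34.
This cut is saturated, so no flow can exceed 34.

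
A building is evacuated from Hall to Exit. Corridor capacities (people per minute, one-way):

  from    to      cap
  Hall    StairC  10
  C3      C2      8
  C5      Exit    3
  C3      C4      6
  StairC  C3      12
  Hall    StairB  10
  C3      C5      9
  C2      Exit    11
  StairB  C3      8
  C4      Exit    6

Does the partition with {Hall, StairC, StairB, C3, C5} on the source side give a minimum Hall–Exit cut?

Given cut capacity: 8 + 6 + 3 = 17.
Augment Hall→StairC→C3→C2→Exit: bottleneck 8, flow now 8.
Augment Hall→StairC→C3→C5→Exit: bottleneck 2, flow now 10.
Augment Hall→StairB→C3→C5→Exit: bottleneck 1, flow now 11.
Augment Hall→StairB→C3→C4→Exit: bottleneck 6, flow now 17.
No augmenting path remains; maximum flow = 17.
Cut capacity 17 equals the max flow, so it is a minimum cut.

Yes — it is a minimum cut (capacity 17).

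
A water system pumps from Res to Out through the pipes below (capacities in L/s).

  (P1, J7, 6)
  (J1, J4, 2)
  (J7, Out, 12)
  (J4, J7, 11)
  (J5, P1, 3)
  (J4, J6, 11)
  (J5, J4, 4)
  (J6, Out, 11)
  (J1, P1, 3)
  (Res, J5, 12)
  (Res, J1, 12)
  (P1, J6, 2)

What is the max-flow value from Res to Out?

Augment Res→J5→P1→J6→Out: bottleneck 2, flow now 2.
Augment Res→J5→P1→J7→Out: bottleneck 1, flow now 3.
Augment Res→J5→J4→J6→Out: bottleneck 4, flow now 7.
Augment Res→J1→P1→J7→Out: bottleneck 3, flow now 10.
Augment Res→J1→J4→J6→Out: bottleneck 2, flow now 12.
No augmenting path remains; maximum flow = 12.
In the residual graph, reachable from Res: {Res, J5, J1}.
Min-cut edges: J5→P1 (3), J5→J4 (4), J1→P1 (3), J1→J4 (2); capacity 3 + 4 + 3 + 2 = 12.
This cut is saturated, so no flow can exceed 12.

12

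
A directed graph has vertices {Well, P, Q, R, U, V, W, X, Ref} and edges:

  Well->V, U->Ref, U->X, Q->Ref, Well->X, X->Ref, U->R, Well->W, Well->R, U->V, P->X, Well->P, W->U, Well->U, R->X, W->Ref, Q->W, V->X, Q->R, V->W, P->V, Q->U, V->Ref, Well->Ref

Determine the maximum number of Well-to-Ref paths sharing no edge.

Assign every edge capacity 1; by Menger, the answer equals the max flow.
Path Well→Ref (+1); total 1.
Path Well→U→Ref (+1); total 2.
Path Well→V→Ref (+1); total 3.
Path Well→W→Ref (+1); total 4.
Path Well→X→Ref (+1); total 5.
No residual Well→Ref path; max flow = 5.
Certifying cut of size 5: {U→Ref, V→Ref, W→Ref, Well→Ref, X→Ref}.

5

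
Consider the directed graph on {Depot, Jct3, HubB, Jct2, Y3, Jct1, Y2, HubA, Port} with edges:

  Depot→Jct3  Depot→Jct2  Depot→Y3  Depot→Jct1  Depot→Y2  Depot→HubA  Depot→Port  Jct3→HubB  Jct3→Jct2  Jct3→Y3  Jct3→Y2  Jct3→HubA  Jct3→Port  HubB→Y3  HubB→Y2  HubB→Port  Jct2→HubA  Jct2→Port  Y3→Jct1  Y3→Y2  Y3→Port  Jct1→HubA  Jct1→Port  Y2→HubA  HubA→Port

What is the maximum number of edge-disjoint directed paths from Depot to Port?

6

Assign every edge capacity 1; by Menger, the answer equals the max flow.
Path Depot→Port (+1); total 1.
Path Depot→Jct3→Port (+1); total 2.
Path Depot→Jct2→Port (+1); total 3.
Path Depot→Y3→Port (+1); total 4.
Path Depot→Jct1→Port (+1); total 5.
Path Depot→HubA→Port (+1); total 6.
No residual Depot→Port path; max flow = 6.
Certifying cut of size 6: {Depot→Jct1, Depot→Jct2, Depot→Jct3, Depot→Port, Depot→Y3, HubA→Port}.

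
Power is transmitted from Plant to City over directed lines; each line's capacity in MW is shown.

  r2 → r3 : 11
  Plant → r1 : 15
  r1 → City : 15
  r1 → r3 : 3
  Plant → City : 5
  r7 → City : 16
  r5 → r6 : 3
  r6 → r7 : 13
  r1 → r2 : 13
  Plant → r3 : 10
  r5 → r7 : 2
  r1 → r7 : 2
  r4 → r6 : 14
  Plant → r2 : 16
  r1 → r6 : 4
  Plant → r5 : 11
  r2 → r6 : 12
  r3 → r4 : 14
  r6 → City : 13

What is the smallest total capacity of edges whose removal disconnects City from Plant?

48

Augment Plant→City: bottleneck 5, flow now 5.
Augment Plant→r1→City: bottleneck 15, flow now 20.
Augment Plant→r2→r6→City: bottleneck 12, flow now 32.
Augment Plant→r5→r6→City: bottleneck 1, flow now 33.
Augment Plant→r5→r7→City: bottleneck 2, flow now 35.
Augment Plant→r5→r6→r7→City: bottleneck 2, flow now 37.
Augment Plant→r3→r4→r6→r7→City: bottleneck 10, flow now 47.
Augment Plant→r2→r3→r4→r6→r7→City: bottleneck 1, flow now 48.
No augmenting path remains; maximum flow = 48.
By max-flow min-cut, the minimum cut capacity equals the max flow.
In the residual graph, reachable from Plant: {Plant, r2, r3, r4, r5, r6}.
Min-cut edges: Plant→r1 (15), Plant→City (5), r5→r7 (2), r6→r7 (13), r6→City (13); capacity 15 + 5 + 2 + 13 + 13 = 48.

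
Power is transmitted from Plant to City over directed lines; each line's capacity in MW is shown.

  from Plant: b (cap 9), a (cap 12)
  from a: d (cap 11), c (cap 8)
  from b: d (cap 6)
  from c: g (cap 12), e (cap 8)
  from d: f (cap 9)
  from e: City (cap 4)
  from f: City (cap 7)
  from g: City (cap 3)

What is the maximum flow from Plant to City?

Augment Plant→a→c→e→City: bottleneck 4, flow now 4.
Augment Plant→a→c→g→City: bottleneck 3, flow now 7.
Augment Plant→a→d→f→City: bottleneck 5, flow now 12.
Augment Plant→b→d→f→City: bottleneck 2, flow now 14.
No augmenting path remains; maximum flow = 14.
In the residual graph, reachable from Plant: {Plant, a, b, c, d, e, f, g}.
Min-cut edges: e→City (4), f→City (7), g→City (3); capacity 4 + 7 + 3 = 14.
This cut is saturated, so no flow can exceed 14.

14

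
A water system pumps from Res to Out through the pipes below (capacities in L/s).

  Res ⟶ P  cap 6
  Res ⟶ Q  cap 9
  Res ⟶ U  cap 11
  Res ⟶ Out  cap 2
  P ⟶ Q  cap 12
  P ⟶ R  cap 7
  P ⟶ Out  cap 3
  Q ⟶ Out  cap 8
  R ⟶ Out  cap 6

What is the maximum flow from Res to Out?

Augment Res→Out: bottleneck 2, flow now 2.
Augment Res→P→Out: bottleneck 3, flow now 5.
Augment Res→Q→Out: bottleneck 8, flow now 13.
Augment Res→P→R→Out: bottleneck 3, flow now 16.
No augmenting path remains; maximum flow = 16.
In the residual graph, reachable from Res: {Res, Q, U}.
Min-cut edges: Res→P (6), Res→Out (2), Q→Out (8); capacity 6 + 2 + 8 = 16.
This cut is saturated, so no flow can exceed 16.

16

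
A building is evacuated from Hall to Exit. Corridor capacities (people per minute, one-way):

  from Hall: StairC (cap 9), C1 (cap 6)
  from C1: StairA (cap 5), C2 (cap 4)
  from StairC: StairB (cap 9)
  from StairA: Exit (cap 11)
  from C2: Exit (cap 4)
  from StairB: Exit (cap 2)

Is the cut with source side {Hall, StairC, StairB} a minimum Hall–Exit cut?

Given cut capacity: 6 + 2 = 8.
Augment Hall→C1→StairA→Exit: bottleneck 5, flow now 5.
Augment Hall→C1→C2→Exit: bottleneck 1, flow now 6.
Augment Hall→StairC→StairB→Exit: bottleneck 2, flow now 8.
No augmenting path remains; maximum flow = 8.
Cut capacity 8 equals the max flow, so it is a minimum cut.

Yes — it is a minimum cut (capacity 8).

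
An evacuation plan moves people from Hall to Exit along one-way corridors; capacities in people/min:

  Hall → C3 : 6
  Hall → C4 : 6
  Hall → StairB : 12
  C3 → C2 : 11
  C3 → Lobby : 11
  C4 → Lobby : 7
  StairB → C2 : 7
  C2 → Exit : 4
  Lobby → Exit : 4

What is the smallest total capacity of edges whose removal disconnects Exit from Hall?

8

Augment Hall→C3→C2→Exit: bottleneck 4, flow now 4.
Augment Hall→C3→Lobby→Exit: bottleneck 2, flow now 6.
Augment Hall→C4→Lobby→Exit: bottleneck 2, flow now 8.
No augmenting path remains; maximum flow = 8.
By max-flow min-cut, the minimum cut capacity equals the max flow.
In the residual graph, reachable from Hall: {Hall, C3, C4, StairB, C2, Lobby}.
Min-cut edges: C2→Exit (4), Lobby→Exit (4); capacity 4 + 4 = 8.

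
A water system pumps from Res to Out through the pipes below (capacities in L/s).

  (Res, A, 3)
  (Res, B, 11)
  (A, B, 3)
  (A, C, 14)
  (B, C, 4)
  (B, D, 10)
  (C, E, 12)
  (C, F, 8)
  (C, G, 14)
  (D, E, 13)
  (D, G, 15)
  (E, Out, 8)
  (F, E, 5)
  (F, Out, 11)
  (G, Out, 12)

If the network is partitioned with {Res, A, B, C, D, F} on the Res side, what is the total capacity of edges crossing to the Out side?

Edges leaving {Res, A, B, C, D, F}: C→E (12), C→G (14), D→E (13), D→G (15), F→E (5), F→Out (11).
Cut capacity = 12 + 14 + 13 + 15 + 5 + 11 = 70.

70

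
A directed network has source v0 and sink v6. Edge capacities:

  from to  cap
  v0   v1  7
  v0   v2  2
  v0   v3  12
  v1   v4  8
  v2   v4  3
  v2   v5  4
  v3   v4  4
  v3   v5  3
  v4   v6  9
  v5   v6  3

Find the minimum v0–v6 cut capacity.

12

Augment v0→v1→v4→v6: bottleneck 7, flow now 7.
Augment v0→v2→v4→v6: bottleneck 2, flow now 9.
Augment v0→v3→v5→v6: bottleneck 3, flow now 12.
No augmenting path remains; maximum flow = 12.
By max-flow min-cut, the minimum cut capacity equals the max flow.
In the residual graph, reachable from v0: {v0, v1, v2, v3, v4, v5}.
Min-cut edges: v4→v6 (9), v5→v6 (3); capacity 9 + 3 = 12.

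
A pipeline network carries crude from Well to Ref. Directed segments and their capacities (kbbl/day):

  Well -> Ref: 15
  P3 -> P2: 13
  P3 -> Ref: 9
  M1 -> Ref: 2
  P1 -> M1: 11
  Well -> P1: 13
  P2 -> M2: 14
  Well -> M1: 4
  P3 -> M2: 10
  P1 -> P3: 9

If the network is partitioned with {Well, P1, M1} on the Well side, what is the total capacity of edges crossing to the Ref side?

26

Edges leaving {Well, P1, M1}: Well→Ref (15), P1→P3 (9), M1→Ref (2).
Cut capacity = 15 + 9 + 2 = 26.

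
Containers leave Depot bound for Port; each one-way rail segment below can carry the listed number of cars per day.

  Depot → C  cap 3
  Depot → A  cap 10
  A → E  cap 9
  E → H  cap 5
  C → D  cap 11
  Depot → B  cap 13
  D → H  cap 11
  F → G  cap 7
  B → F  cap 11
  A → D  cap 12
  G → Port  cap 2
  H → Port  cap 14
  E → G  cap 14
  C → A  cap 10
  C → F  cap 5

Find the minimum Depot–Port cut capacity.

Augment Depot→A→D→H→Port: bottleneck 10, flow now 10.
Augment Depot→B→F→G→Port: bottleneck 2, flow now 12.
Augment Depot→C→D→H→Port: bottleneck 1, flow now 13.
Augment Depot→C→A→E→H→Port: bottleneck 2, flow now 15.
No augmenting path remains; maximum flow = 15.
By max-flow min-cut, the minimum cut capacity equals the max flow.
In the residual graph, reachable from Depot: {Depot, B, F, G}.
Min-cut edges: Depot→A (10), Depot→C (3), G→Port (2); capacity 10 + 3 + 2 = 15.

15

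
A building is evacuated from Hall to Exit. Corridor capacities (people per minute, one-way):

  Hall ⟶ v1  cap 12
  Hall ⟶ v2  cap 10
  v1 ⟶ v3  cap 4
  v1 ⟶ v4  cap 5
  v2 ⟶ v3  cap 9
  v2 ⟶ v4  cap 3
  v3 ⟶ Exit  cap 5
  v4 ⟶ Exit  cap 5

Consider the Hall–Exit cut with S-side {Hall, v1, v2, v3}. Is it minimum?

No — its capacity is 13, but the minimum cut has capacity 10.

Given cut capacity: 5 + 3 + 5 = 13.
Augment Hall→v1→v3→Exit: bottleneck 4, flow now 4.
Augment Hall→v1→v4→Exit: bottleneck 5, flow now 9.
Augment Hall→v2→v3→Exit: bottleneck 1, flow now 10.
No augmenting path remains; maximum flow = 10.
In the residual graph, reachable from Hall: {Hall, v1, v2, v3, v4}.
Min-cut edges: v3→Exit (5), v4→Exit (5); capacity 5 + 5 = 10.
Cut capacity 13 exceeds the max flow 10, so it is not minimum.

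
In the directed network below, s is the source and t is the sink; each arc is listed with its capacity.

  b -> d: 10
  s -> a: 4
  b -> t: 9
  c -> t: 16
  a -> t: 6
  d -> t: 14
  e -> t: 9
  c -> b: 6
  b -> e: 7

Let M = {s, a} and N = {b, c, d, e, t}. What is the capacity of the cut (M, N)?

Edges leaving {s, a}: a→t (6).
Cut capacity = 6 = 6.

6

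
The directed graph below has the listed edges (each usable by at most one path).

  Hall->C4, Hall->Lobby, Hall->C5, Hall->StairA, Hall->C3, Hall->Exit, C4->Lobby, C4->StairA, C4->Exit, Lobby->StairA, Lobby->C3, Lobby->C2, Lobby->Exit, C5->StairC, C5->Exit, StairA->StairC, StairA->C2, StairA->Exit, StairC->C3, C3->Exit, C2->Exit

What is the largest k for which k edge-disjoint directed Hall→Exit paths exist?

Assign every edge capacity 1; by Menger, the answer equals the max flow.
Path Hall→Exit (+1); total 1.
Path Hall→C4→Exit (+1); total 2.
Path Hall→Lobby→Exit (+1); total 3.
Path Hall→C5→Exit (+1); total 4.
Path Hall→StairA→Exit (+1); total 5.
Path Hall→C3→Exit (+1); total 6.
No residual Hall→Exit path; max flow = 6.
Certifying cut of size 6: {Hall→C3, Hall→C4, Hall→C5, Hall→Exit, Hall→Lobby, Hall→StairA}.

6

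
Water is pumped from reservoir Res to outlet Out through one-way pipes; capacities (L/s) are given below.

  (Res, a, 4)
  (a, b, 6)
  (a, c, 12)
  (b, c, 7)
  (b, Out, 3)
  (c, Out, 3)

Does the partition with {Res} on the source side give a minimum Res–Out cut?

Yes — it is a minimum cut (capacity 4).

Given cut capacity: 4 = 4.
Augment Res→a→b→Out: bottleneck 3, flow now 3.
Augment Res→a→c→Out: bottleneck 1, flow now 4.
No augmenting path remains; maximum flow = 4.
Cut capacity 4 equals the max flow, so it is a minimum cut.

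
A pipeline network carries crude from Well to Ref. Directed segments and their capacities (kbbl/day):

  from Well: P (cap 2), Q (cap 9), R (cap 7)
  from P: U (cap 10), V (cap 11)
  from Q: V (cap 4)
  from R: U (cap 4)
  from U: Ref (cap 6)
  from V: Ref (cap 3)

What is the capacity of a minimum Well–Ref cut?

9

Augment Well→P→U→Ref: bottleneck 2, flow now 2.
Augment Well→Q→V→Ref: bottleneck 3, flow now 5.
Augment Well→R→U→Ref: bottleneck 4, flow now 9.
No augmenting path remains; maximum flow = 9.
By max-flow min-cut, the minimum cut capacity equals the max flow.
In the residual graph, reachable from Well: {Well, Q, R, V}.
Min-cut edges: Well→P (2), R→U (4), V→Ref (3); capacity 2 + 4 + 3 = 9.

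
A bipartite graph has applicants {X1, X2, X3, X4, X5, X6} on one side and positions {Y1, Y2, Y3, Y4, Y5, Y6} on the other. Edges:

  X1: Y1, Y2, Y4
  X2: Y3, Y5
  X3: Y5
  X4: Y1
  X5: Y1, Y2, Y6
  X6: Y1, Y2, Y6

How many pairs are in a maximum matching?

Unit-capacity flow: source→left, listed edges, right→sink; max matching = max flow.
Augmenting path X1→Y1 (+1); matched 1.
Augmenting path X2→Y3 (+1); matched 2.
Augmenting path X3→Y5 (+1); matched 3.
Augmenting path X5→Y2 (+1); matched 4.
Augmenting path X6→Y6 (+1); matched 5.
Augmenting path X4→Y1→X1→Y4 (+1); matched 6.
No augmenting path remains; maximum matching = 6.
König certificate: {X1, X2, X3, X4, X5, X6} is a vertex cover of size 6 (every listed pair touches it), so no matching can be larger.

6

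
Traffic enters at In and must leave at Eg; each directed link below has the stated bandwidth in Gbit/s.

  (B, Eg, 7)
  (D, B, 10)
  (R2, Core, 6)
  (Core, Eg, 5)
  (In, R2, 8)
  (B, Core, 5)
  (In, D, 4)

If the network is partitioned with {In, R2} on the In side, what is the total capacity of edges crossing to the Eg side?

Edges leaving {In, R2}: In→D (4), R2→Core (6).
Cut capacity = 4 + 6 = 10.

10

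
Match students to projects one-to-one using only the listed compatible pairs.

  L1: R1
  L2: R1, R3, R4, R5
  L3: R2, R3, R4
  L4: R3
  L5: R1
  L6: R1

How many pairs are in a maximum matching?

4

Unit-capacity flow: source→left, listed edges, right→sink; max matching = max flow.
Augmenting path L1→R1 (+1); matched 1.
Augmenting path L2→R3 (+1); matched 2.
Augmenting path L3→R2 (+1); matched 3.
Augmenting path L4→R3→L2→R4 (+1); matched 4.
No augmenting path remains; maximum matching = 4.
König certificate: {L2, L3, L4, R1} is a vertex cover of size 4 (every listed pair touches it), so no matching can be larger.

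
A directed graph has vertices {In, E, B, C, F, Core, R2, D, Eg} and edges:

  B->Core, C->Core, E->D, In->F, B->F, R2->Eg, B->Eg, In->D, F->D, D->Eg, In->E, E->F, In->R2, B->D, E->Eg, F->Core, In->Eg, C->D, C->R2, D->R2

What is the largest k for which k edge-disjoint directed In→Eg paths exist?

4

Assign every edge capacity 1; by Menger, the answer equals the max flow.
Path In→Eg (+1); total 1.
Path In→E→Eg (+1); total 2.
Path In→R2→Eg (+1); total 3.
Path In→D→Eg (+1); total 4.
No residual In→Eg path; max flow = 4.
Certifying cut of size 4: {D→Eg, In→E, In→Eg, R2→Eg}.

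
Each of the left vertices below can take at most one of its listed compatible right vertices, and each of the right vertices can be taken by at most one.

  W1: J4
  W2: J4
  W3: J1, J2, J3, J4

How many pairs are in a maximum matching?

2

Unit-capacity flow: source→left, listed edges, right→sink; max matching = max flow.
Augmenting path W1→J4 (+1); matched 1.
Augmenting path W3→J1 (+1); matched 2.
No augmenting path remains; maximum matching = 2.
König certificate: {W3, J4} is a vertex cover of size 2 (every listed pair touches it), so no matching can be larger.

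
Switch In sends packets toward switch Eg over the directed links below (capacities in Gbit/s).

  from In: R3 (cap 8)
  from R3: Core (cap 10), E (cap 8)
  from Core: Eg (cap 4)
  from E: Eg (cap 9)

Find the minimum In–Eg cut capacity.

8

Augment In→R3→Core→Eg: bottleneck 4, flow now 4.
Augment In→R3→E→Eg: bottleneck 4, flow now 8.
No augmenting path remains; maximum flow = 8.
By max-flow min-cut, the minimum cut capacity equals the max flow.
In the residual graph, reachable from In: {In}.
Min-cut edges: In→R3 (8); capacity 8 = 8.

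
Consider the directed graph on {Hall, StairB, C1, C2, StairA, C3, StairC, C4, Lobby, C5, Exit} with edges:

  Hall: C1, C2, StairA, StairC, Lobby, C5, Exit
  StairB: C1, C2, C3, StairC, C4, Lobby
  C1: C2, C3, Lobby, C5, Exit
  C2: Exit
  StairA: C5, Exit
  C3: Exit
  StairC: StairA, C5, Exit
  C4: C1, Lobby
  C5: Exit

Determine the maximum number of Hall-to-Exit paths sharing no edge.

Assign every edge capacity 1; by Menger, the answer equals the max flow.
Path Hall→Exit (+1); total 1.
Path Hall→C1→Exit (+1); total 2.
Path Hall→C2→Exit (+1); total 3.
Path Hall→StairA→Exit (+1); total 4.
Path Hall→StairC→Exit (+1); total 5.
Path Hall→C5→Exit (+1); total 6.
No residual Hall→Exit path; max flow = 6.
Certifying cut of size 6: {Hall→C1, Hall→C2, Hall→C5, Hall→Exit, Hall→StairA, Hall→StairC}.

6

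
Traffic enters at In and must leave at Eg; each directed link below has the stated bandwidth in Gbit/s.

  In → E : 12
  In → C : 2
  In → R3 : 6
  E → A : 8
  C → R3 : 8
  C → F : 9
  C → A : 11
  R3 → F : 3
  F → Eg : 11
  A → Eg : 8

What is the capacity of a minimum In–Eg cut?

Augment In→E→A→Eg: bottleneck 8, flow now 8.
Augment In→C→F→Eg: bottleneck 2, flow now 10.
Augment In→R3→F→Eg: bottleneck 3, flow now 13.
No augmenting path remains; maximum flow = 13.
By max-flow min-cut, the minimum cut capacity equals the max flow.
In the residual graph, reachable from In: {In, E, R3}.
Min-cut edges: In→C (2), E→A (8), R3→F (3); capacity 2 + 8 + 3 = 13.

13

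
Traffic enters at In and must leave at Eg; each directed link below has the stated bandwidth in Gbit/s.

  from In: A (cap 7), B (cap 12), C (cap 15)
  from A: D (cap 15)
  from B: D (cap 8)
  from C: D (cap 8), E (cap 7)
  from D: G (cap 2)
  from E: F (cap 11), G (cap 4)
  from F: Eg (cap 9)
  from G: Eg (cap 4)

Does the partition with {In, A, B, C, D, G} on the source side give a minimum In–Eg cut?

No — its capacity is 11, but the minimum cut has capacity 9.

Given cut capacity: 7 + 4 = 11.
Augment In→A→D→G→Eg: bottleneck 2, flow now 2.
Augment In→C→E→F→Eg: bottleneck 7, flow now 9.
No augmenting path remains; maximum flow = 9.
In the residual graph, reachable from In: {In, A, B, C, D}.
Min-cut edges: C→E (7), D→G (2); capacity 7 + 2 = 9.
Cut capacity 11 exceeds the max flow 9, so it is not minimum.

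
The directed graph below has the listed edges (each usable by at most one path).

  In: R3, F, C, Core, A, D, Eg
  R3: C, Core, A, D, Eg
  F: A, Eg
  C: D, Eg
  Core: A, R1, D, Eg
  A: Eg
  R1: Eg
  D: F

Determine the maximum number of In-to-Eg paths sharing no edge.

6

Assign every edge capacity 1; by Menger, the answer equals the max flow.
Path In→Eg (+1); total 1.
Path In→R3→Eg (+1); total 2.
Path In→F→Eg (+1); total 3.
Path In→C→Eg (+1); total 4.
Path In→Core→Eg (+1); total 5.
Path In→A→Eg (+1); total 6.
No residual In→Eg path; max flow = 6.
Certifying cut of size 6: {A→Eg, F→Eg, In→C, In→Core, In→Eg, In→R3}.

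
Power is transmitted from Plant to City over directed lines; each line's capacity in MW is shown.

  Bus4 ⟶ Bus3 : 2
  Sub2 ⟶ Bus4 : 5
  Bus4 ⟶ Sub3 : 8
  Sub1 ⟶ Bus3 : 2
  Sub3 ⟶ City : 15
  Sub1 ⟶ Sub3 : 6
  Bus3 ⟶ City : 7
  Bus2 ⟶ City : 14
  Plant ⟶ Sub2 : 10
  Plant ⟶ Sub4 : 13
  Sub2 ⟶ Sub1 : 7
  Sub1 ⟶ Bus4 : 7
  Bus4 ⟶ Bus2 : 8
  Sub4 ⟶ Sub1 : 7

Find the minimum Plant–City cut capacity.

Augment Plant→Sub4→Sub1→Bus3→City: bottleneck 2, flow now 2.
Augment Plant→Sub4→Sub1→Sub3→City: bottleneck 5, flow now 7.
Augment Plant→Sub2→Sub1→Sub3→City: bottleneck 1, flow now 8.
Augment Plant→Sub2→Bus4→Bus3→City: bottleneck 2, flow now 10.
Augment Plant→Sub2→Bus4→Bus2→City: bottleneck 3, flow now 13.
Augment Plant→Sub2→Sub1→Bus4→Bus2→City: bottleneck 4, flow now 17.
No augmenting path remains; maximum flow = 17.
By max-flow min-cut, the minimum cut capacity equals the max flow.
In the residual graph, reachable from Plant: {Plant, Sub4}.
Min-cut edges: Plant→Sub2 (10), Sub4→Sub1 (7); capacity 10 + 7 = 17.

17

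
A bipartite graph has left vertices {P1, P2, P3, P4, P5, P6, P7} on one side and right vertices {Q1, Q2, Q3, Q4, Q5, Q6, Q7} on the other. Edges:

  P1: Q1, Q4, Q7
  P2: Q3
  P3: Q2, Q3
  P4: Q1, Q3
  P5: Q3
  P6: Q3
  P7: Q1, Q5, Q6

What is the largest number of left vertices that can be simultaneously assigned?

Unit-capacity flow: source→left, listed edges, right→sink; max matching = max flow.
Augmenting path P1→Q1 (+1); matched 1.
Augmenting path P2→Q3 (+1); matched 2.
Augmenting path P3→Q2 (+1); matched 3.
Augmenting path P7→Q5 (+1); matched 4.
Augmenting path P4→Q1→P1→Q4 (+1); matched 5.
No augmenting path remains; maximum matching = 5.
König certificate: {P1, P3, P4, P7, Q3} is a vertex cover of size 5 (every listed pair touches it), so no matching can be larger.

5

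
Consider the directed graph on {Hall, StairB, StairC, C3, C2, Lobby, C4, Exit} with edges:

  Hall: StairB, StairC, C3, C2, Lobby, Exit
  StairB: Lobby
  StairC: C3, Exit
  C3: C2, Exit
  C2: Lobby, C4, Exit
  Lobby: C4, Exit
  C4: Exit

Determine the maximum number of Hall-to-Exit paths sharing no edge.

6

Assign every edge capacity 1; by Menger, the answer equals the max flow.
Path Hall→Exit (+1); total 1.
Path Hall→StairC→Exit (+1); total 2.
Path Hall→C3→Exit (+1); total 3.
Path Hall→C2→Exit (+1); total 4.
Path Hall→Lobby→Exit (+1); total 5.
Path Hall→StairB→Lobby→C4→Exit (+1); total 6.
No residual Hall→Exit path; max flow = 6.
Certifying cut of size 6: {Hall→C2, Hall→C3, Hall→Exit, Hall→Lobby, Hall→StairB, Hall→StairC}.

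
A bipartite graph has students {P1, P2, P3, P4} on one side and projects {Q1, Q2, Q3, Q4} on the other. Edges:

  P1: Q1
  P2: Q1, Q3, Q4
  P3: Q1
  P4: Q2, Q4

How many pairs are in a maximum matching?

3

Unit-capacity flow: source→left, listed edges, right→sink; max matching = max flow.
Augmenting path P1→Q1 (+1); matched 1.
Augmenting path P2→Q3 (+1); matched 2.
Augmenting path P4→Q2 (+1); matched 3.
No augmenting path remains; maximum matching = 3.
König certificate: {P2, P4, Q1} is a vertex cover of size 3 (every listed pair touches it), so no matching can be larger.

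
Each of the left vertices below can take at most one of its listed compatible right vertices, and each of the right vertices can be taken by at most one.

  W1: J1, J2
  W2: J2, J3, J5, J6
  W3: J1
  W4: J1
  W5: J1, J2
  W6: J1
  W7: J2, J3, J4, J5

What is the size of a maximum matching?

Unit-capacity flow: source→left, listed edges, right→sink; max matching = max flow.
Augmenting path W1→J1 (+1); matched 1.
Augmenting path W2→J2 (+1); matched 2.
Augmenting path W7→J3 (+1); matched 3.
Augmenting path W5→J2→W2→J5 (+1); matched 4.
No augmenting path remains; maximum matching = 4.
König certificate: {W2, W7, J1, J2} is a vertex cover of size 4 (every listed pair touches it), so no matching can be larger.

4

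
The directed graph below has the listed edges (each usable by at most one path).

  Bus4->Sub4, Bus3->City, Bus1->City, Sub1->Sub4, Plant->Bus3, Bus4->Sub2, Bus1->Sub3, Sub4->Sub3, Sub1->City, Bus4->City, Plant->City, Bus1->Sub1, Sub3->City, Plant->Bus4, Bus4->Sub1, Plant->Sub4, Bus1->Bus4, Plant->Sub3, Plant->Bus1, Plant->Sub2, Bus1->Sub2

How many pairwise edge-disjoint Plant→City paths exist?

5

Assign every edge capacity 1; by Menger, the answer equals the max flow.
Path Plant→City (+1); total 1.
Path Plant→Sub3→City (+1); total 2.
Path Plant→Bus1→City (+1); total 3.
Path Plant→Bus4→City (+1); total 4.
Path Plant→Bus3→City (+1); total 5.
No residual Plant→City path; max flow = 5.
Certifying cut of size 5: {Plant→Bus1, Plant→Bus3, Plant→Bus4, Plant→City, Sub3→City}.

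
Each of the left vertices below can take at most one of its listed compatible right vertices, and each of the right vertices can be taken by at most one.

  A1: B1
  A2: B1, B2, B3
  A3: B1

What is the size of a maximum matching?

Unit-capacity flow: source→left, listed edges, right→sink; max matching = max flow.
Augmenting path A1→B1 (+1); matched 1.
Augmenting path A2→B2 (+1); matched 2.
No augmenting path remains; maximum matching = 2.
König certificate: {A2, B1} is a vertex cover of size 2 (every listed pair touches it), so no matching can be larger.

2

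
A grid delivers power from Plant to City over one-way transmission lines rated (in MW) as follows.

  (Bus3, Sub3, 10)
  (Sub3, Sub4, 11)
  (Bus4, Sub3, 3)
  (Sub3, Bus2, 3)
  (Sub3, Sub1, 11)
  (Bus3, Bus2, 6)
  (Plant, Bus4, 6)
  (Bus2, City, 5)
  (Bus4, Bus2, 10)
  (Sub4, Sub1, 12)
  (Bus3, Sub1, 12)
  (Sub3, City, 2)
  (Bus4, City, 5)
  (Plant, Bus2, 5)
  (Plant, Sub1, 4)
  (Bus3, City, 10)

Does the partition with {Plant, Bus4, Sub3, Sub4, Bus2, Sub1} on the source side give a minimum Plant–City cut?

Given cut capacity: 5 + 2 + 5 = 12.
Augment Plant→Bus4→City: bottleneck 5, flow now 5.
Augment Plant→Bus2→City: bottleneck 5, flow now 10.
Augment Plant→Bus4→Sub3→City: bottleneck 1, flow now 11.
No augmenting path remains; maximum flow = 11.
In the residual graph, reachable from Plant: {Plant, Sub1}.
Min-cut edges: Plant→Bus4 (6), Plant→Bus2 (5); capacity 6 + 5 = 11.
Cut capacity 12 exceeds the max flow 11, so it is not minimum.

No — its capacity is 12, but the minimum cut has capacity 11.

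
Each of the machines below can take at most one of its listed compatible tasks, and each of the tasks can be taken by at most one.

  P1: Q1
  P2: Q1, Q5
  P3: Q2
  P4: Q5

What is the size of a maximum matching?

3

Unit-capacity flow: source→left, listed edges, right→sink; max matching = max flow.
Augmenting path P1→Q1 (+1); matched 1.
Augmenting path P2→Q5 (+1); matched 2.
Augmenting path P3→Q2 (+1); matched 3.
No augmenting path remains; maximum matching = 3.
König certificate: {P3, Q1, Q5} is a vertex cover of size 3 (every listed pair touches it), so no matching can be larger.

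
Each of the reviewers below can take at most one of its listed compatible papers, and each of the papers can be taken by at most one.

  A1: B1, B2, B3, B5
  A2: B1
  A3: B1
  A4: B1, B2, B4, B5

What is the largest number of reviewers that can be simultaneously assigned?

Unit-capacity flow: source→left, listed edges, right→sink; max matching = max flow.
Augmenting path A1→B1 (+1); matched 1.
Augmenting path A4→B2 (+1); matched 2.
Augmenting path A2→B1→A1→B3 (+1); matched 3.
No augmenting path remains; maximum matching = 3.
König certificate: {A1, A4, B1} is a vertex cover of size 3 (every listed pair touches it), so no matching can be larger.

3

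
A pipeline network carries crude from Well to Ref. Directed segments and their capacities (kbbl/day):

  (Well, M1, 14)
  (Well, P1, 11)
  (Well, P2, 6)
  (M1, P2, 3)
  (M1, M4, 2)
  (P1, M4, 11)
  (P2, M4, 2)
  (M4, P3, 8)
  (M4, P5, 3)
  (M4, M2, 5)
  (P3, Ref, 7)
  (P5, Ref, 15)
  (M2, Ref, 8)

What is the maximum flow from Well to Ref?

Augment Well→M1→M4→P3→Ref: bottleneck 2, flow now 2.
Augment Well→P1→M4→P3→Ref: bottleneck 5, flow now 7.
Augment Well→P1→M4→P5→Ref: bottleneck 3, flow now 10.
Augment Well→P1→M4→M2→Ref: bottleneck 3, flow now 13.
Augment Well→P2→M4→M2→Ref: bottleneck 2, flow now 15.
No augmenting path remains; maximum flow = 15.
In the residual graph, reachable from Well: {Well, M1, P2}.
Min-cut edges: Well→P1 (11), M1→M4 (2), P2→M4 (2); capacity 11 + 2 + 2 = 15.
This cut is saturated, so no flow can exceed 15.

15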